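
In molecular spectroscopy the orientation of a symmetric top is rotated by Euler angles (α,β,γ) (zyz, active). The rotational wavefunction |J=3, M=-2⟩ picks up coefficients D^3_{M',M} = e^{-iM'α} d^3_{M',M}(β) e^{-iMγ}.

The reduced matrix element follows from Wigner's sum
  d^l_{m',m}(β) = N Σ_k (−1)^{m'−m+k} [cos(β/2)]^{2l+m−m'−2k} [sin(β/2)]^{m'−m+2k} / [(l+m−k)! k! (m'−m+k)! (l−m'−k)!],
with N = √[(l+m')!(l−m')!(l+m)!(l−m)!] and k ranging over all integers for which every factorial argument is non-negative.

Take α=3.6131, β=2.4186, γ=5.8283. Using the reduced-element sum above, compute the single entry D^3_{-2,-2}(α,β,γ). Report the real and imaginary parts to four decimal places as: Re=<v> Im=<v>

Re=-0.0665 Im=-0.0022

Split into d^3_{-2,-2}(β=2.4186) × two z-phases.
With c≡cos(β/2)=0.353674 and s≡sin(β/2)=0.935369, N=[1·120·1·120]^{1/2}=120.000000
Admissible k: 0..1 (factorial args all ≥0)
  k=0: (−1)^0·120.0000/(120)·0.3537^6·0.9354^0 = +0.001957
  k=1: (−1)^1·120.0000/(24)·0.3537^4·0.9354^2 = -0.068446
d^3_{-2,-2}(2.4186) = +0.001957 -0.068446 = -0.066489
Phases: e^{-i·(-2)·3.6131}=+0.587351+0.809332i, e^{-i·(-2)·5.8283}=+0.613927-0.789363i ⇒ D=-0.066452-0.002210i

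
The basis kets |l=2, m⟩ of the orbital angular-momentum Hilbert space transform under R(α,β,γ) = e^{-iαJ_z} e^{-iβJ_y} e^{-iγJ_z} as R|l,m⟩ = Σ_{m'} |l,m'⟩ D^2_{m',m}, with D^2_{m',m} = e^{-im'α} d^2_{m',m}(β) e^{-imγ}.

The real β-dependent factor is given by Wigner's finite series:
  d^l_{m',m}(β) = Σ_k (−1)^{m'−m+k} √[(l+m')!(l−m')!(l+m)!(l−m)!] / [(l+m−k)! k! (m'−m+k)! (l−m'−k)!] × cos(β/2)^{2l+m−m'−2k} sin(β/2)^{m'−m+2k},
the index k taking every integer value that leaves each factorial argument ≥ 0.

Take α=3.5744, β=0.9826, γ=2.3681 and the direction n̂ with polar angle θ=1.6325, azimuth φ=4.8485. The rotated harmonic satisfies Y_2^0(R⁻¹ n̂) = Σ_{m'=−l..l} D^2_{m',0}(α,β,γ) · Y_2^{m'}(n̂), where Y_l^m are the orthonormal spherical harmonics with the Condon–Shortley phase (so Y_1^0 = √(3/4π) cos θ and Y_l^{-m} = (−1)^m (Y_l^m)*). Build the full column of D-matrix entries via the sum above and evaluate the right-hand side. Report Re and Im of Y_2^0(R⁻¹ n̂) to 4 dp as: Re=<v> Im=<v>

Need the full column D^2_{m',0} for m'=−2..2 at α=3.5744, β=0.9826, γ=2.3681.
cos(β/2)=0.881720, sin(β/2)=0.471773
d^2_{-2,0}: single k=2 term ⇒ +0.423841;  D = +0.274722+0.322752i
d^2_{-1,0}: k∈[1..2] ⇒ +0.792138 -0.226780 = +0.565358;  D = -0.513227-0.237123i
d^2_{0,0}: k∈[0..2] ⇒ +0.604398 -0.692129 +0.049537 = -0.038193;  D = -0.038193+0.000000i
d^2_{1,0}: k∈[0..1] ⇒ -0.792138 +0.226780 = -0.565358;  D = +0.513227-0.237123i
d^2_{2,0}: single k=0 term ⇒ +0.423841;  D = +0.274722-0.322752i
Y_2^{m'}(θ=1.6325,φ=4.8485) and Σ D·Y over m':
  (+0.2747+0.3228i)·(-0.3706+0.1035i)  (-0.5132-0.2371i)·(-0.0065-0.0471i)  (-0.0382+0.0000i)·(-0.3118+0.0000i)  (+0.5132-0.2371i)·(+0.0065-0.0471i)  (+0.2747-0.3228i)·(-0.3706-0.1035i)
Y_2^0(R⁻¹ n̂) = -0.274239+0.000000i

Re=-0.2742 Im=0.0000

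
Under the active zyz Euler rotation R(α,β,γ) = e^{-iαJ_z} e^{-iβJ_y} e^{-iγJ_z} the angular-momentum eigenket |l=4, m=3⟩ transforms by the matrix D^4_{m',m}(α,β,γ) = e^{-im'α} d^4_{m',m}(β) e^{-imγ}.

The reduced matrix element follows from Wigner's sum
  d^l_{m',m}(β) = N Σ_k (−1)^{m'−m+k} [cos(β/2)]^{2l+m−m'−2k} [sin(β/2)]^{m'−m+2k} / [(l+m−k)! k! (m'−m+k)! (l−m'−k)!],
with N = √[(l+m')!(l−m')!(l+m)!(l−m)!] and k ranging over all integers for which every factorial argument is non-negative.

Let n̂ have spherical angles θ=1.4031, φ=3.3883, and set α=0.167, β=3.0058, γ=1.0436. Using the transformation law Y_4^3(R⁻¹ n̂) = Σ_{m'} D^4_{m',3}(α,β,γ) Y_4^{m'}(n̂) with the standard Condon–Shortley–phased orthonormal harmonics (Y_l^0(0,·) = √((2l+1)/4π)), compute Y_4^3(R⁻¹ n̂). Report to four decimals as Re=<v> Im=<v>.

Need the full column D^4_{m',3} for m'=−4..4 at α=0.167, β=3.0058, γ=1.0436.
cos(β/2)=0.067844, sin(β/2)=0.997696
d^4_{-4,3}: single k=7 term ⇒ +0.188819;  D = -0.146963-0.118551i
d^4_{-3,3}: k∈[6..7] ⇒ +0.031777 -0.981715 = -0.949938;  D = +0.828221+0.465224i
d^4_{-2,3}: k∈[5..6] ⇒ +0.003465 -0.249784 = -0.246319;  D = +0.231822+0.083256i
d^4_{-1,3}: k∈[4..5] ⇒ +0.000278 -0.036032 = -0.035754;  D = +0.035190+0.006323i
d^4_{0,3}: k∈[3..4] ⇒ +0.000017 -0.003653 = -0.003636;  D = +0.003635+0.000039i
d^4_{1,3}: k∈[2..3] ⇒ +0.000001 -0.000278 = -0.000277;  D = +0.000274-0.000043i
d^4_{2,3}: k∈[1..2] ⇒ +0.000000 -0.000016 = -0.000016;  D = +0.000015-0.000005i
d^4_{3,3}: k∈[0..1] ⇒ +0.000000 -0.000001 = -0.000001;  D = +0.000001-0.000000i
d^4_{4,3}: single k=0 term ⇒ -0.000000;  D = +0.000000-0.000000i
Y_4^{m'}(θ=1.4031,φ=3.3883) and Σ D·Y over m':
  (-0.1470-0.1186i)·(+0.2306-0.3489i)  (+0.8282+0.4652i)·(-0.1479+0.1350i)  (+0.2318+0.0833i)·(-0.2306+0.1240i)  (+0.0352+0.0063i)·(+0.2118-0.0533i)  (+0.0036+0.0000i)·(+0.2318+0.0000i)  (+0.0003-0.0000i)·(-0.2118-0.0533i)  (+0.0000-0.0000i)·(-0.2306-0.1240i)  (+0.0000-0.0000i)·(+0.1479+0.1350i)  (+0.0000-0.0000i)·(+0.2306+0.3489i)
Y_4^3(R⁻¹ n̂) = -0.315741+0.076013i

Re=-0.3157 Im=0.0760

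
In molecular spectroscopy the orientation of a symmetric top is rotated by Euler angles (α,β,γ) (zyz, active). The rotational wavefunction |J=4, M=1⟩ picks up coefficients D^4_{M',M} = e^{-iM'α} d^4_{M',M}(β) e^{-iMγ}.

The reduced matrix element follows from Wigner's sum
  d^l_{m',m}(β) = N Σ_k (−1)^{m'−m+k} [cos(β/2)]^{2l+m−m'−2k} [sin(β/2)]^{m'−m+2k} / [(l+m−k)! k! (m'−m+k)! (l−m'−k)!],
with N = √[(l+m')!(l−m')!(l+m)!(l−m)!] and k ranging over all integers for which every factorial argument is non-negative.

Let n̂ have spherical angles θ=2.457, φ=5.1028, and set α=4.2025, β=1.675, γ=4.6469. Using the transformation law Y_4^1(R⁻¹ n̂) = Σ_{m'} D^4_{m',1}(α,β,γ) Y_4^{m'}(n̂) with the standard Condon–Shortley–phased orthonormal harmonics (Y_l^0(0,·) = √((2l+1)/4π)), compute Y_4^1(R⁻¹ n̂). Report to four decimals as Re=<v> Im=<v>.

Need the full column D^4_{m',1} for m'=−4..4 at α=4.2025, β=1.675, γ=4.6469.
cos(β/2)=0.669322, sin(β/2)=0.742972
d^4_{-4,1}: single k=5 term ⇒ +0.507999;  D = +0.467248-0.199353i
d^4_{-3,1}: k∈[4..5] ⇒ +0.809004 -0.598103 = +0.210900;  D = -0.022443+0.209703i
d^4_{-2,1}: k∈[3..5] ⇒ +0.779129 -1.440041 +0.354878 = -0.306034;  D = +0.249694+0.176946i
d^4_{-1,1}: k∈[2..5] ⇒ +0.496315 -1.834648 +1.130309 -0.092850 = -0.300874;  D = -0.271650+0.129351i
d^4_{0,1}: k∈[1..4] ⇒ +0.199956 -1.478293 +1.821524 -0.374074 = +0.169113;  D = -0.011067+0.168750i
d^4_{1,1}: k∈[0..3] ⇒ +0.040279 -0.744472 +1.834648 -0.753539 = +0.376916;  D = -0.316228-0.205100i
d^4_{2,1}: k∈[0..2] ⇒ -0.189695 +1.168693 -0.960027 = +0.018971;  D = +0.016778-0.008853i
d^4_{3,1}: k∈[0..1] ⇒ +0.393937 -0.809004 = -0.415066;  D = +0.010110-0.414943i
d^4_{4,1}: single k=0 term ⇒ -0.412276;  D = +0.354826+0.209929i
Y_4^{m'}(θ=2.457,φ=5.1028) and Σ D·Y over m':
  (+0.4672-0.1994i)·(+0.0006-0.0708i)  (-0.0224+0.2097i)·(+0.2259+0.0954i)  (+0.2497+0.1769i)·(-0.3041+0.3014i)  (-0.2716+0.1294i)·(-0.1059-0.2574i)  (-0.0111+0.1688i)·(-0.2537+0.0000i)  (-0.3162-0.2051i)·(+0.1059-0.2574i)  (+0.0168-0.0089i)·(-0.3041-0.3014i)  (+0.0101-0.4149i)·(-0.2259+0.0954i)  (+0.3548+0.2099i)·(+0.0006+0.0708i)
Y_4^1(R⁻¹ n̂) = -0.174655+0.224096i

Re=-0.1747 Im=0.2241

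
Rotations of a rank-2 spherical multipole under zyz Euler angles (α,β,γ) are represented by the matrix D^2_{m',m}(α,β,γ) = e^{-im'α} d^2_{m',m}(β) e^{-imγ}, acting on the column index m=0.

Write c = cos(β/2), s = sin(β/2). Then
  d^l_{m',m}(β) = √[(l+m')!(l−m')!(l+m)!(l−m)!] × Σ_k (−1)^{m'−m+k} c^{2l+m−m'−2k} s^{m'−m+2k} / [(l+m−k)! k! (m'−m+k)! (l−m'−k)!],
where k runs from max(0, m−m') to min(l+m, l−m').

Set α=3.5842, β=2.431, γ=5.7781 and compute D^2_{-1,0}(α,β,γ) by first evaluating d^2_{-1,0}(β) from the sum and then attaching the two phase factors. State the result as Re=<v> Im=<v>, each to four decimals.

Split into d^2_{-1,0}(β=2.431) × two z-phases.
Half-angle: c=0.347868, s=0.937543. N=√(1·6·2·2)=4.898979
The bounds max(0,m−m')=1 and min(l+m,l−m')=2 give 2 terms
  k=1: (−1)^0·4.8990/(2)·0.3479^3·0.9375^1 = +0.096674
  k=2: (−1)^1·4.8990/(2)·0.3479^1·0.9375^3 = -0.702206
d^2_{-1,0}(2.431) = +0.096674 -0.702206 = -0.605532
D = (-0.903638-0.428297i)·(-0.605532)·(+1.000000+0.000000i) = +0.547181+0.259347i

Re=0.5472 Im=0.2593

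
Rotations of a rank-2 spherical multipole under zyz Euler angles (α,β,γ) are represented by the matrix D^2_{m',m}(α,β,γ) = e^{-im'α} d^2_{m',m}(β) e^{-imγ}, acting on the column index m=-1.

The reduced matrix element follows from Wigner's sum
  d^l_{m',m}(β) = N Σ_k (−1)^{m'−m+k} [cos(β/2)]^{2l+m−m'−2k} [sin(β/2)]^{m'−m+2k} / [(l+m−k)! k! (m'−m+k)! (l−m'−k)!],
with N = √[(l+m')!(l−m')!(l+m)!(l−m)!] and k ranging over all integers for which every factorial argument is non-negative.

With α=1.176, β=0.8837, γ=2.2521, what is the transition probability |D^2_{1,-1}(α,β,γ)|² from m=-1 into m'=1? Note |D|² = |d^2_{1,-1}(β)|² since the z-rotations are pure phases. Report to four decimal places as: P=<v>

P=0.1721

Split into d^2_{1,-1}(β=0.8837) × two z-phases.
c=cos(0.8837/2)=0.903962, s=sin(0.8837/2)=0.427613; N=√[6·1·1·6]=6.000000
Admissible k: 0..1 (factorial args all ≥0)
  k=0: (−1)^2·6.0000/(2)·0.9040^2·0.4276^2 = +0.448252
  k=1: (−1)^3·6.0000/(6)·0.9040^0·0.4276^4 = -0.033435
d^2_{1,-1}(0.8837) = +0.448252 -0.033435 = +0.414817
|D^2_{1,-1}|² = |d^2_{1,-1}(β)|² = (+0.414817)² = 0.172073 (the z-rotation phases have unit modulus)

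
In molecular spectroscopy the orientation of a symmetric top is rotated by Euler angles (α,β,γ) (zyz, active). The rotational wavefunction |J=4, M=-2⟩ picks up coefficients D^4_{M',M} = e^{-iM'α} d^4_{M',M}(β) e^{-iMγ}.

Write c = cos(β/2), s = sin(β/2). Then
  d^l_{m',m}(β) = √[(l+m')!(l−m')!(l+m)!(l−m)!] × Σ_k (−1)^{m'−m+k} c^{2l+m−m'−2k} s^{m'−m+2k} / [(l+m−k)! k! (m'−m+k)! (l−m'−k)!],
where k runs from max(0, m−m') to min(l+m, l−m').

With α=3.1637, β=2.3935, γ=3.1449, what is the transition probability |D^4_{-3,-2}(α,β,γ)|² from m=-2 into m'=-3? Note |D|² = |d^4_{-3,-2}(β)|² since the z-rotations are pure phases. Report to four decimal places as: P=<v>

P=0.0031

First d^4_{-3,-2}(β=2.3935), then the phase factors e^{-i(-3)α} and e^{-i(-2)γ}:
Half-angle: c=0.365385, s=0.930857. N=√(1·5040·2·720)=2693.993318
The bounds max(0,m−m')=1 and min(l+m,l−m')=2 give 2 terms
  k=1: (−1)^0·2693.9933/(720)·0.3654^7·0.9309^1 = +0.003028
  k=2: (−1)^1·2693.9933/(240)·0.3654^5·0.9309^3 = -0.058964
d^4_{-3,-2}(2.3935) = +0.003028 -0.058964 = -0.055936
|D^4_{-3,-2}|² = |d^4_{-3,-2}(β)|² = (-0.055936)² = 0.003129 (the z-rotation phases have unit modulus)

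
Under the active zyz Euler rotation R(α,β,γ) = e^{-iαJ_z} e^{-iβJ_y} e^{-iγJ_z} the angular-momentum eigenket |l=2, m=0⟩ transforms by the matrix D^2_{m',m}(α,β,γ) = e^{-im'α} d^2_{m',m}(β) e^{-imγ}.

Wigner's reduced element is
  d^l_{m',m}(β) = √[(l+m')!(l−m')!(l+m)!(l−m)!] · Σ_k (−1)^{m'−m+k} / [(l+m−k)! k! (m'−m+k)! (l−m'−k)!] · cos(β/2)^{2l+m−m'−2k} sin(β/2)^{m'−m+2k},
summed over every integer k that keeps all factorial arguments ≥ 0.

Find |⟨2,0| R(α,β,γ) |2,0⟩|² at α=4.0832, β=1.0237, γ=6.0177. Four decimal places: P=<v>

P=0.0088

D^2_{0,0}(4.0832,1.0237,6.0177) = e^{-i·0·4.0832}·d^2_{0,0}(1.0237)·e^{-i·0·6.0177}. Compute d first:
Half-angle: c=0.871840, s=0.489791. N=√(2·2·2·2)=4.000000
k∈{0,1,2} keeps every argument non-negative
  k=0: (−1)^0·4.0000/(4)·0.8718^4·0.4898^0 = +0.577759
  k=1: (−1)^1·4.0000/(1)·0.8718^2·0.4898^2 = -0.729382
  k=2: (−1)^2·4.0000/(4)·0.8718^0·0.4898^4 = +0.057550
d^2_{0,0}(1.0237) = +0.577759 -0.729382 +0.057550 = -0.094073
|D^2_{0,0}|² = |d^2_{0,0}(β)|² = (-0.094073)² = 0.008850 (the z-rotation phases have unit modulus)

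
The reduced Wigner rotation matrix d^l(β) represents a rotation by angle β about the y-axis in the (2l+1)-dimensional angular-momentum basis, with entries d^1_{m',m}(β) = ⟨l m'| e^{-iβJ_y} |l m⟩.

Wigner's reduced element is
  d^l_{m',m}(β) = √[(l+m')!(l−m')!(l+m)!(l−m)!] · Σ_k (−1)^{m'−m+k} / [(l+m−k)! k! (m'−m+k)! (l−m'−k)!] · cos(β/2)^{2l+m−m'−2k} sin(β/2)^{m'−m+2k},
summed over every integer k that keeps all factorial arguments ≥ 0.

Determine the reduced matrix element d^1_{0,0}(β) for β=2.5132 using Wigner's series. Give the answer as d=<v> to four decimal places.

d^1_{0,0}(β=2.5132) via Wigner's sum:
Half-angle: c=0.309052, s=0.951045. N=√(1·1·1·1)=1.000000
Admissible k: 0..1 (factorial args all ≥0)
  k=0: (−1)^0·1.0000/(1)·0.3091^2·0.9510^0 = +0.095513
  k=1: (−1)^1·1.0000/(1)·0.3091^0·0.9510^2 = -0.904487
d^1_{0,0}(2.5132) = +0.095513 -0.904487 = -0.808973

d=-0.8090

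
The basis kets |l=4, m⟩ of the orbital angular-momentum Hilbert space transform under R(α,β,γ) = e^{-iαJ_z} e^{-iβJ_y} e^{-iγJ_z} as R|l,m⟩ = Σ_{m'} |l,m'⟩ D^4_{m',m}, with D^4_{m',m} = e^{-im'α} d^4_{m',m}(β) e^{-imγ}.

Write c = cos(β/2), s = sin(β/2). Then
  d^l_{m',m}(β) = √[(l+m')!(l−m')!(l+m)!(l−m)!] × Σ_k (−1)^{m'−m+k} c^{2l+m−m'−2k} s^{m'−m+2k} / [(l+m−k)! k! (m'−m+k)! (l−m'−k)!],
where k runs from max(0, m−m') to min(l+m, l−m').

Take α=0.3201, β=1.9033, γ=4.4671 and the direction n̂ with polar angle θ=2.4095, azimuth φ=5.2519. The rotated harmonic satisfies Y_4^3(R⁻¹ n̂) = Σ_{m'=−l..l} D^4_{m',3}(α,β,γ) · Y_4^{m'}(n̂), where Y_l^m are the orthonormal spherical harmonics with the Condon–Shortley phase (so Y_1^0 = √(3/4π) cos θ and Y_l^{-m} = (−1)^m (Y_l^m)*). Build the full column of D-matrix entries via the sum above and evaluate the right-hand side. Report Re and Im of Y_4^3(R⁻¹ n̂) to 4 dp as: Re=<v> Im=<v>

Re=0.3762 Im=-0.0159

Need the full column D^4_{m',3} for m'=−4..4 at α=0.3201, β=1.9033, γ=4.4671.
cos(β/2)=0.580340, sin(β/2)=0.814374
d^4_{-4,3}: single k=7 term ⇒ +0.389938;  D = +0.351883+0.168018i
d^4_{-3,3}: k∈[6..7] ⇒ +0.687713 -0.193460 = +0.494253;  D = +0.490373+0.061803i
d^4_{-2,3}: k∈[5..6] ⇒ +0.785874 -0.515839 = +0.270035;  D = +0.264931-0.052252i
d^4_{-1,3}: k∈[4..5] ⇒ +0.660002 -0.779793 = -0.119791;  D = -0.104263+0.058983i
d^4_{0,3}: k∈[3..4] ⇒ +0.420677 -0.828384 = -0.407707;  D = -0.273665+0.302212i
d^4_{1,3}: k∈[2..3] ⇒ +0.201101 -0.660002 = -0.458901;  D = -0.185346+0.419806i
d^4_{2,3}: k∈[1..2] ⇒ +0.067556 -0.399090 = -0.331533;  D = -0.031668+0.330017i
d^4_{3,3}: k∈[0..1] ⇒ +0.012867 -0.177354 = -0.164488;  D = +0.036607+0.160363i
d^4_{4,3}: single k=0 term ⇒ -0.051068;  D = +0.026454+0.043682i
Y_4^{m'}(θ=2.4095,φ=5.2519) and Σ D·Y over m':
  (+0.3519+0.1680i)·(-0.0489-0.0735i)  (+0.4904+0.0618i)·(+0.2777-0.0133i)  (+0.2649-0.0523i)·(-0.2027+0.3784i)  (-0.1043+0.0590i)·(-0.1054-0.1761i)  (-0.2737+0.3022i)·(-0.3052+0.0000i)  (-0.1853+0.4198i)·(+0.1054-0.1761i)  (-0.0317+0.3300i)·(-0.2027-0.3784i)  (+0.0366+0.1604i)·(-0.2777-0.0133i)  (+0.0265+0.0437i)·(-0.0489+0.0735i)
Y_4^3(R⁻¹ n̂) = +0.376233-0.015928i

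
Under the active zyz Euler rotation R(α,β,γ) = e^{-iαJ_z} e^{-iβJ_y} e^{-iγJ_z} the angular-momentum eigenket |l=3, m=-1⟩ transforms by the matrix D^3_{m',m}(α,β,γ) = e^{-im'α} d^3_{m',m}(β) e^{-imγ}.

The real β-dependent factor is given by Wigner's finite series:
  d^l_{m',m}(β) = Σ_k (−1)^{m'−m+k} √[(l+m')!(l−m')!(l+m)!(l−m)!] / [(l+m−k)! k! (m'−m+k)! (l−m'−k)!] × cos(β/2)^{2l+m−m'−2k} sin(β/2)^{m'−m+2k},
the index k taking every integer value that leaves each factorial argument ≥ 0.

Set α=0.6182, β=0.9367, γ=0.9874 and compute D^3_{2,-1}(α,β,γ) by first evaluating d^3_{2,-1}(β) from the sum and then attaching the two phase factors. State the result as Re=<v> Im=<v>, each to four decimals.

Re=-0.3493 Im=0.0888

First d^3_{2,-1}(β=0.9367), then the phase factors e^{-i(2)α} and e^{-i(-1)γ}:
With c≡cos(β/2)=0.892314 and s≡sin(β/2)=0.451415, N=[120·1·2·24]^{1/2}=75.894664
The bounds max(0,m−m')=0 and min(l+m,l−m')=1 give 2 terms
  k=0: (−1)^3·75.8947/(12)·0.8923^3·0.4514^3 = -0.413343
  k=1: (−1)^4·75.8947/(24)·0.8923^1·0.4514^5 = +0.052893
d^3_{2,-1}(0.9367) = -0.413343 +0.052893 = -0.360450
D = (+0.328199-0.944609i)·(-0.360450)·(+0.550862+0.834597i) = -0.349334+0.088827i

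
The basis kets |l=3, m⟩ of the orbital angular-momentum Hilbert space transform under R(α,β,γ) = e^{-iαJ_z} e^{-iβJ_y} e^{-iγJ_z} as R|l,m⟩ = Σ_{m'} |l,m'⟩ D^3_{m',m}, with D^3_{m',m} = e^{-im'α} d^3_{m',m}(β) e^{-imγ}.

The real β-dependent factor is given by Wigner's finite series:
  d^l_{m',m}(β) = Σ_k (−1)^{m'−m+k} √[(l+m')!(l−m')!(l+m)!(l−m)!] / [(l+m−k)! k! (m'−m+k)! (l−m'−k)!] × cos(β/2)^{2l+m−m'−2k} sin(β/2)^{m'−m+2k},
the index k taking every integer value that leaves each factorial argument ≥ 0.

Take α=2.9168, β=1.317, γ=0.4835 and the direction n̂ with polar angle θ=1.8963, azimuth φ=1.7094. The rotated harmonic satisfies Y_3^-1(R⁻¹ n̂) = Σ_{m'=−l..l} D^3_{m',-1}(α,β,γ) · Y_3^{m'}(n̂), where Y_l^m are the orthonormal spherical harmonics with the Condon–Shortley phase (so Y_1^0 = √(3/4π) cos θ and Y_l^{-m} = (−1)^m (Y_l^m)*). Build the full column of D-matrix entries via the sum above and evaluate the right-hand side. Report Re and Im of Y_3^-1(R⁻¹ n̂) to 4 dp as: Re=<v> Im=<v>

Need the full column D^3_{m',-1} for m'=−3..3 at α=2.9168, β=1.317, γ=0.4835.
cos(β/2)=0.790911, sin(β/2)=0.611931
d^3_{-3,-1}: single k=2 term ⇒ +0.567494;  D = -0.557187+0.107666i
d^3_{-2,-1}: k∈[1..2] ⇒ +0.598881 -0.717002 = -0.118121;  D = -0.118053-0.004005i
d^3_{-1,-1}: k∈[0..2] ⇒ +0.244774 -1.172211 +0.526280 = -0.401156;  D = +0.387807+0.102628i
d^3_{0,-1}: k∈[0..2] ⇒ -0.656042 +1.178155 -0.235088 = +0.287025;  D = +0.254124+0.133433i
d^3_{1,-1}: k∈[0..2] ⇒ +0.879158 -0.701707 +0.052507 = +0.229958;  D = -0.174647-0.149597i
d^3_{2,-1}: k∈[0..1] ⇒ -0.717002 +0.214605 = -0.502397;  D = -0.299106-0.403656i
d^3_{3,-1}: single k=0 term ⇒ +0.339712;  D = -0.136321-0.311161i
Y_3^{m'}(θ=1.8963,φ=1.7094) and Σ D·Y over m':
  (-0.5572+0.1077i)·(+0.1434+0.3246i)  (-0.1181-0.0040i)·(+0.2822-0.0803i)  (+0.3878+0.1026i)·(+0.0207+0.1482i)  (+0.2541+0.1334i)·(+0.2970+0.0000i)  (-0.1746-0.1496i)·(-0.0207+0.1482i)  (-0.2991-0.4037i)·(+0.2822+0.0803i)  (-0.1363-0.3112i)·(-0.1434+0.3246i)
Y_3^-1(R⁻¹ n̂) = +0.014164-0.218251i

Re=0.0142 Im=-0.2183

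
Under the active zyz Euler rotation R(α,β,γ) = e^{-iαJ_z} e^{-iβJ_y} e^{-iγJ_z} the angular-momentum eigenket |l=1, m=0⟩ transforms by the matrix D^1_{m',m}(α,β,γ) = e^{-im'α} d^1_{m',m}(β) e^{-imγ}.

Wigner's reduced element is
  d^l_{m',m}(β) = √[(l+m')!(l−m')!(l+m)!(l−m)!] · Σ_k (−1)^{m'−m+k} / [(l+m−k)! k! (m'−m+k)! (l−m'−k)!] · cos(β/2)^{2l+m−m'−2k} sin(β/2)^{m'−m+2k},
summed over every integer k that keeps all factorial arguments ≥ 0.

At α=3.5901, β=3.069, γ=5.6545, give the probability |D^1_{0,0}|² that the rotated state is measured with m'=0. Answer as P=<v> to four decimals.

P=0.9947

Split into d^1_{0,0}(β=3.069) × two z-phases.
c=cos(3.069/2)=0.036288, s=sin(3.069/2)=0.999341; N=√[1·1·1·1]=1.000000
k: max(0,(0)−(0))=0 … min(1+(0),1−(0))=1
  k=0: (−1)^0·1.0000/(1)·0.0363^2·0.9993^0 = +0.001317
  k=1: (−1)^1·1.0000/(1)·0.0363^0·0.9993^2 = -0.998683
d^1_{0,0}(3.069) = +0.001317 -0.998683 = -0.997366
|D^1_{0,0}|² = |d^1_{0,0}(β)|² = (-0.997366)² = 0.994740 (the z-rotation phases have unit modulus)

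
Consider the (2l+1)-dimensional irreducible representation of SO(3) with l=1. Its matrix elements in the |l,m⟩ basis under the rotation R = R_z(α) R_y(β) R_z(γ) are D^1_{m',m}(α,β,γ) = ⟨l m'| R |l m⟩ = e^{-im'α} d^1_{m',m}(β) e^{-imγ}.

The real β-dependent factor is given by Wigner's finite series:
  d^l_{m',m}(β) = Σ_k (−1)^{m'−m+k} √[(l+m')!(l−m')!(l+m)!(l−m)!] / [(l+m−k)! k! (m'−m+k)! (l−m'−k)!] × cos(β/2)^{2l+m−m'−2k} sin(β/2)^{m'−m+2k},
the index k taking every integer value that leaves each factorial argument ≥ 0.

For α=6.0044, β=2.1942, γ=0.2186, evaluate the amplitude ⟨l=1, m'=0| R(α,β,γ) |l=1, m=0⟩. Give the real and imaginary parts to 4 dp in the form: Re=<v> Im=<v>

Re=-0.5838 Im=0.0000

D^1_{0,0}(6.0044,2.1942,0.2186) = e^{-i·0·6.0044}·d^1_{0,0}(2.1942)·e^{-i·0·0.2186}. Compute d first:
Half-angle: c=0.456179, s=0.889888. N=√(1·1·1·1)=1.000000
The bounds max(0,m−m')=0 and min(l+m,l−m')=1 give 2 terms
  k=0: (−1)^0·1.0000/(1)·0.4562^2·0.8899^0 = +0.208099
  k=1: (−1)^1·1.0000/(1)·0.4562^0·0.8899^2 = -0.791901
d^1_{0,0}(2.1942) = +0.208099 -0.791901 = -0.583802
D = (+1.000000+0.000000i)·(-0.583802)·(+1.000000+0.000000i) = -0.583802+0.000000i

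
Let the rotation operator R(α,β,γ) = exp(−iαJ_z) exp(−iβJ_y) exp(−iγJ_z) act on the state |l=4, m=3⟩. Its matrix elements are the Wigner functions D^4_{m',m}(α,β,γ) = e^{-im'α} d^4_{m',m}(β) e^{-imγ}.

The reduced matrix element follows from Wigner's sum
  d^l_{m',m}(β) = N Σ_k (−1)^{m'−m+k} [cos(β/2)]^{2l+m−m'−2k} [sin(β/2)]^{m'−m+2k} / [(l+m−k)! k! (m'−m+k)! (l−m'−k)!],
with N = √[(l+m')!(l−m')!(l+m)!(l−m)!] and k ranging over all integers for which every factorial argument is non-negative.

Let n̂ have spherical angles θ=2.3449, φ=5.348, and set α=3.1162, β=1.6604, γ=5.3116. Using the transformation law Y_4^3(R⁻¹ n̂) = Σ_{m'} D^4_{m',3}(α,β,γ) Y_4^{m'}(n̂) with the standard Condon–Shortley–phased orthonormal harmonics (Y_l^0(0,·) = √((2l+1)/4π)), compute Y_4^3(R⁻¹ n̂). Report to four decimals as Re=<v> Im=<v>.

Re=0.0617 Im=-0.3686

Need the full column D^4_{m',3} for m'=−4..4 at α=3.1162, β=1.6604, γ=5.3116.
cos(β/2)=0.674728, sin(β/2)=0.738066
d^4_{-4,3}: single k=7 term ⇒ +0.227689;  D = -0.215520+0.073438i
d^4_{-3,3}: k∈[6..7] ⇒ +0.515143 -0.088057 = +0.427086;  D = +0.407629-0.127442i
d^4_{-2,3}: k∈[5..6] ⇒ +0.755177 -0.301204 = +0.453973;  D = -0.436590+0.124420i
d^4_{-1,3}: k∈[4..5] ⇒ +0.813609 -0.584118 = +0.229492;  D = +0.222230-0.057273i
d^4_{0,3}: k∈[3..4] ⇒ +0.665265 -0.796026 = -0.130762;  D = +0.127412-0.029408i
d^4_{1,3}: k∈[2..3] ⇒ +0.407975 -0.813609 = -0.405634;  D = -0.397431+0.081161i
d^4_{2,3}: k∈[1..2] ⇒ +0.175817 -0.631125 = -0.455308;  D = +0.448270-0.079744i
d^4_{3,3}: k∈[0..1] ⇒ +0.042957 -0.359801 = -0.316844;  D = -0.313255+0.047555i
d^4_{4,3}: single k=0 term ⇒ -0.132905;  D = +0.131864-0.016605i
Y_4^{m'}(θ=2.3449,φ=5.348) and Σ D·Y over m':
  (-0.2155+0.0734i)·(-0.0955-0.0652i)  (+0.4076-0.1274i)·(+0.3020-0.1055i)  (-0.4366+0.1244i)·(-0.1222+0.3956i)  (+0.2222-0.0573i)·(-0.0591-0.0801i)  (+0.1274-0.0294i)·(-0.3493+0.0000i)  (-0.3974+0.0812i)·(+0.0591-0.0801i)  (+0.4483-0.0797i)·(-0.1222-0.3956i)  (-0.3133+0.0476i)·(-0.3020-0.1055i)  (+0.1319-0.0166i)·(-0.0955+0.0652i)
Y_4^3(R⁻¹ n̂) = +0.061740-0.368626i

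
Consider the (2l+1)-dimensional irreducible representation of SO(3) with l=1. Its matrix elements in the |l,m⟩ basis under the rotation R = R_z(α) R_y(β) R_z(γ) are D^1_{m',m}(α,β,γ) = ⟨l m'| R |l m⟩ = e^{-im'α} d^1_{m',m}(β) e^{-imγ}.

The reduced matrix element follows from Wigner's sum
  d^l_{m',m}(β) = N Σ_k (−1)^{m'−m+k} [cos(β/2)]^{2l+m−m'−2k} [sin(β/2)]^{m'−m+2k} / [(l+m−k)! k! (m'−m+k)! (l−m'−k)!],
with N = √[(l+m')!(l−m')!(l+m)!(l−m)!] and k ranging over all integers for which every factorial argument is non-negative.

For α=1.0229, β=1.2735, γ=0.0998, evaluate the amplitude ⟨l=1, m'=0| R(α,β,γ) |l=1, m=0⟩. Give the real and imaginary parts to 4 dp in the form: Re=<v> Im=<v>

D^1_{0,0}(1.0229,1.2735,0.0998) = e^{-i·0·1.0229}·d^1_{0,0}(1.2735)·e^{-i·0·0.0998}. Compute d first:
Half-angle: c=0.804032, s=0.594585. N=√(1·1·1·1)=1.000000
Admissible k: 0..1 (factorial args all ≥0)
  k=0: (−1)^0·1.0000/(1)·0.8040^2·0.5946^0 = +0.646468
  k=1: (−1)^1·1.0000/(1)·0.8040^0·0.5946^2 = -0.353532
d^1_{0,0}(1.2735) = +0.646468 -0.353532 = +0.292936
Phases: e^{-i·(0)·1.0229}=+1.000000+0.000000i, e^{-i·(0)·0.0998}=+1.000000+0.000000i ⇒ D=+0.292936+0.000000i

Re=0.2929 Im=0.0000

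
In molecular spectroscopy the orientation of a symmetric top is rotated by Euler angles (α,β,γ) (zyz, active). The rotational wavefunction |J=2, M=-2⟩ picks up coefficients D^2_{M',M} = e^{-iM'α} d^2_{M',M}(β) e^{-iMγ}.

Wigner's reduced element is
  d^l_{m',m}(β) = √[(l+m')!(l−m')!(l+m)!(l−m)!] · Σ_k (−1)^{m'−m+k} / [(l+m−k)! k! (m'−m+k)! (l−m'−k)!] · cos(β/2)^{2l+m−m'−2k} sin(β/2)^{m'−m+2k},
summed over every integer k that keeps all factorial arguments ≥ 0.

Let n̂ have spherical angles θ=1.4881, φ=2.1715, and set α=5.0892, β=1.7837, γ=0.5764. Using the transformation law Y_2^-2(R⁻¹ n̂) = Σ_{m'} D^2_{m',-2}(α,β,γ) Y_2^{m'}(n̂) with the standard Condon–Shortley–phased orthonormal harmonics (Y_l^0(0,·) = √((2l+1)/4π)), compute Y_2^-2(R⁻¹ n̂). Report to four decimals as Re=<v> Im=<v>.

Re=-0.0247 Im=-0.0032

Need the full column D^2_{m',-2} for m'=−2..2 at α=5.0892, β=1.7837, γ=0.5764.
cos(β/2)=0.627973, sin(β/2)=0.778235
d^2_{-2,-2}: single k=0 term ⇒ +0.155512;  D = +0.051220-0.146835i
d^2_{-1,-2}: single k=0 term ⇒ -0.385447;  D = -0.385120+0.015870i
d^2_{0,-2}: single k=0 term ⇒ +0.585032;  D = +0.237482+0.534663i
d^2_{1,-2}: single k=0 term ⇒ -0.591975;  D = +0.414632-0.422509i
d^2_{2,-2}: single k=0 term ⇒ +0.366811;  D = -0.337973-0.142565i
Y_2^{m'}(θ=1.4881,φ=2.1715) and Σ D·Y over m':
  (+0.0512-0.1468i)·(-0.1385+0.3578i)  (-0.3851+0.0159i)·(-0.0359-0.0525i)  (+0.2375+0.5347i)·(-0.3089+0.0000i)  (+0.4146-0.4225i)·(+0.0359-0.0525i)  (-0.3380-0.1426i)·(-0.1385-0.3578i)
Y_2^-2(R⁻¹ n̂) = -0.024706-0.003159i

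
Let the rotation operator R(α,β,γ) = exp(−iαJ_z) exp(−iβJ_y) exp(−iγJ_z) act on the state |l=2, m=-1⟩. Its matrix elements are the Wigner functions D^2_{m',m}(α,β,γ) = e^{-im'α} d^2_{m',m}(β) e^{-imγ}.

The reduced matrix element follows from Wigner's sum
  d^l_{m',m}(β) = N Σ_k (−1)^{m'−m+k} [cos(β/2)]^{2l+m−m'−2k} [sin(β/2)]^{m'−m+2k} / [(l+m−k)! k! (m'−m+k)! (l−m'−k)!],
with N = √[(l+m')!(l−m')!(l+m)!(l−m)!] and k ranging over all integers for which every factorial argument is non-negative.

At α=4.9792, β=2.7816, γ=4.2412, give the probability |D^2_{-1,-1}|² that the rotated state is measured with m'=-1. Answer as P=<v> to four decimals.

First d^2_{-1,-1}(β=2.7816), then the phase factors e^{-i(-1)α} and e^{-i(-1)γ}:
With c≡cos(β/2)=0.179026 and s≡sin(β/2)=0.983844, N=[1·6·1·6]^{1/2}=6.000000
Admissible k: 0..1 (factorial args all ≥0)
  k=0: (−1)^0·6.0000/(6)·0.1790^4·0.9838^0 = +0.001027
  k=1: (−1)^1·6.0000/(2)·0.1790^2·0.9838^2 = -0.093069
d^2_{-1,-1}(2.7816) = +0.001027 -0.093069 = -0.092042
|D^2_{-1,-1}|² = |d^2_{-1,-1}(β)|² = (-0.092042)² = 0.008472 (the z-rotation phases have unit modulus)

P=0.0085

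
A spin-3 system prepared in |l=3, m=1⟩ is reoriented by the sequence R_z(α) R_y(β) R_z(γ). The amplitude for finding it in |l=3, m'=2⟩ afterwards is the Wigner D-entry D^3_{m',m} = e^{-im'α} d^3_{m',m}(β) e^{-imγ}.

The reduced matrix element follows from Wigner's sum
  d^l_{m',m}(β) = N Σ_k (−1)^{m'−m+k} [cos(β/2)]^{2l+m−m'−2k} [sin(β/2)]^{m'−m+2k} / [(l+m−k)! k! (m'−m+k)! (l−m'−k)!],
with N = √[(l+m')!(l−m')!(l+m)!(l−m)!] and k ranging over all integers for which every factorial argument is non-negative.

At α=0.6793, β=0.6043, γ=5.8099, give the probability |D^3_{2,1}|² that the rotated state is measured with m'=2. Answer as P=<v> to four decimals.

Split into d^3_{2,1}(β=0.6043) × two z-phases.
Half-angle: c=0.954699, s=0.297573. N=√(120·1·24·2)=75.894664
k: max(0,(1)−(2))=0 … min(3+(1),3−(2))=1
  k=0: (−1)^1·75.8947/(24)·0.9547^5·0.2976^1 = -0.746322
  k=1: (−1)^2·75.8947/(12)·0.9547^3·0.2976^3 = +0.145015
d^3_{2,1}(0.6043) = -0.746322 +0.145015 = -0.601308
|D^3_{2,1}|² = |d^3_{2,1}(β)|² = (-0.601308)² = 0.361571 (the z-rotation phases have unit modulus)

P=0.3616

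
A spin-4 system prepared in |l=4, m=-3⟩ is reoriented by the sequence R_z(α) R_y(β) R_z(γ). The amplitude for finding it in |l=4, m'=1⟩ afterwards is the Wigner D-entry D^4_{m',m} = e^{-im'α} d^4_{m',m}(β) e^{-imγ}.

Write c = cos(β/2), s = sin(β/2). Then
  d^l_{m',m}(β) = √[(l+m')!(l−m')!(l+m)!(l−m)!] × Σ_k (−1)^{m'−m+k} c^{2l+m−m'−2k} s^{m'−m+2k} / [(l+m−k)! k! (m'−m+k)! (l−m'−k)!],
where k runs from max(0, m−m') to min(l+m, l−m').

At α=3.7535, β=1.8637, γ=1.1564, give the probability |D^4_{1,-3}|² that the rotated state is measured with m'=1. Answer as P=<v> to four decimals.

P=0.0037

First d^4_{1,-3}(β=1.8637), then the phase factors e^{-i(1)α} and e^{-i(-3)γ}:
c=cos(1.8637/2)=0.596350, s=sin(1.8637/2)=0.802725; N=√[120·6·1·5040]=1904.940944
k: max(0,(-3)−(1))=0 … min(4+(-3),4−(1))=1
  k=0: (−1)^4·1904.9409/(144)·0.5963^4·0.8027^4 = +0.694688
  k=1: (−1)^5·1904.9409/(240)·0.5963^2·0.8027^6 = -0.755217
d^4_{1,-3}(1.8637) = +0.694688 -0.755217 = -0.060529
|D^4_{1,-3}|² = |d^4_{1,-3}(β)|² = (-0.060529)² = 0.003664 (the z-rotation phases have unit modulus)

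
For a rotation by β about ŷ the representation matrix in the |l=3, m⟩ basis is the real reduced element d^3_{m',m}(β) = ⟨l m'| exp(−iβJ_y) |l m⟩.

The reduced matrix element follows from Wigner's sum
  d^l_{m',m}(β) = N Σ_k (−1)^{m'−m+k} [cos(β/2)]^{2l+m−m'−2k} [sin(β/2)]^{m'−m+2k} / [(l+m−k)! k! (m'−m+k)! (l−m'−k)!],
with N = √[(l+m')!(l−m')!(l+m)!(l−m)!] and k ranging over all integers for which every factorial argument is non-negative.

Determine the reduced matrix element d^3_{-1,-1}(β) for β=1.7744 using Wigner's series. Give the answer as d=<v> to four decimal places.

d^3_{-1,-1}(β=1.7744) via Wigner's sum:
With c≡cos(β/2)=0.631585 and s≡sin(β/2)=0.775306, N=[2·24·2·24]^{1/2}=48.000000
k∈{0,1,2} keeps every argument non-negative
  k=0: (−1)^0·48.0000/(48)·0.6316^6·0.7753^0 = +0.063473
  k=1: (−1)^1·48.0000/(6)·0.6316^4·0.7753^2 = -0.765182
  k=2: (−1)^2·48.0000/(8)·0.6316^2·0.7753^4 = +0.864786
d^3_{-1,-1}(1.7744) = +0.063473 -0.765182 +0.864786 = +0.163077

d=0.1631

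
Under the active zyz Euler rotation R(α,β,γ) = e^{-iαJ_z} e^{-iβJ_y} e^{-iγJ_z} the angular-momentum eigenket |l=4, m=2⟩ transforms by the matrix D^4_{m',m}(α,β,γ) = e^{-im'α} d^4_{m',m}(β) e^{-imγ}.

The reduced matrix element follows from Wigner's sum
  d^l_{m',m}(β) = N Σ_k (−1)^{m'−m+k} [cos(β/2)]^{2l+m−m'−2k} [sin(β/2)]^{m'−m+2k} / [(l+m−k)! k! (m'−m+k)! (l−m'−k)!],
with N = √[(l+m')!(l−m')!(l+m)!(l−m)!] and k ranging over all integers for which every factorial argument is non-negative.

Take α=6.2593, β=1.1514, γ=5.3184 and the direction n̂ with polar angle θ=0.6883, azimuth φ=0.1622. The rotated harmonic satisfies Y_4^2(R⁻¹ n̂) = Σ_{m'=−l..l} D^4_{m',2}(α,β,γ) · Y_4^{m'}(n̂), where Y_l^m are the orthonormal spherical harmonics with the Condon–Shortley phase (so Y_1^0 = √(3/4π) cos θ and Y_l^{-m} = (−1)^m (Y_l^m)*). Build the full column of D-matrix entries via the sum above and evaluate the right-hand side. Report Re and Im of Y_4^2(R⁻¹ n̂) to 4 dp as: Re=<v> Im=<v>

Need the full column D^4_{m',2} for m'=−4..4 at α=6.2593, β=1.1514, γ=5.3184.
cos(β/2)=0.838811, sin(β/2)=0.544422
d^4_{-4,2}: single k=6 term ⇒ +0.096944;  D = -0.025225+0.093605i
d^4_{-3,2}: k∈[5..6] ⇒ +0.316852 -0.044492 = +0.272361;  D = -0.077130+0.261211i
d^4_{-2,2}: k∈[4..6] ⇒ +0.652366 -0.219849 +0.007718 = +0.440235;  D = -0.134718+0.419116i
d^4_{-1,2}: k∈[3..5] ⇒ +0.947641 -0.598795 +0.050449 = +0.399295;  D = -0.131234+0.377113i
d^4_{0,2}: k∈[2..4] ⇒ +0.979442 -1.100247 +0.173806 = +0.053001;  D = -0.018610+0.049626i
d^4_{1,2}: k∈[1..3] ⇒ +0.674873 -1.421462 +0.399196 = -0.347392;  D = +0.129712-0.322267i
d^4_{2,2}: k∈[0..2] ⇒ +0.245084 -1.238907 +0.652366 = -0.341457;  D = +0.135025-0.313626i
d^4_{3,2}: k∈[0..1] ⇒ -0.595182 +0.752167 = +0.156984;  D = -0.065504+0.142665i
d^4_{4,2}: single k=0 term ⇒ +0.546307;  D = -0.239745+0.490890i
Y_4^{m'}(θ=0.6883,φ=0.1622) and Σ D·Y over m':
  (-0.0252+0.0936i)·(+0.0574-0.0435i)  (-0.0771+0.2612i)·(+0.2190-0.1159i)  (-0.1347+0.4191i)·(+0.4063-0.1366i)  (-0.1312+0.3771i)·(+0.2692-0.0441i)  (-0.0186+0.0496i)·(-0.2583+0.0000i)  (+0.1297-0.3223i)·(-0.2692-0.0441i)  (+0.1350-0.3136i)·(+0.4063+0.1366i)  (-0.0655+0.1427i)·(-0.2190-0.1159i)  (-0.2397+0.4909i)·(+0.0574+0.0435i)
Y_4^2(R⁻¹ n̂) = +0.048943+0.321964i

Re=0.0489 Im=0.3220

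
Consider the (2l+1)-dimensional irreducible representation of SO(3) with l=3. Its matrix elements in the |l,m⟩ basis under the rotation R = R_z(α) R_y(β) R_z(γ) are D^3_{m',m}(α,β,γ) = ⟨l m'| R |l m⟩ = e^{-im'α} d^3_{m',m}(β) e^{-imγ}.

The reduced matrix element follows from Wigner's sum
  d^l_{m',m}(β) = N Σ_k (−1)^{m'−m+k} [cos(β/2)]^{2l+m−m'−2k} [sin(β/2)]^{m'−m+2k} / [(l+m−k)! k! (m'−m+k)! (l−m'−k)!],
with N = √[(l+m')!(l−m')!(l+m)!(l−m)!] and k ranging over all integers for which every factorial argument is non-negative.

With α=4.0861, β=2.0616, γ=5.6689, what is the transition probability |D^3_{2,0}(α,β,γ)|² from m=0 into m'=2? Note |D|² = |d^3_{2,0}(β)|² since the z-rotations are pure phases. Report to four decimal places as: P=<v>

Split into d^3_{2,0}(β=2.0616) × two z-phases.
c=cos(2.0616/2)=0.514133, s=sin(2.0616/2)=0.857711; N=√[120·1·6·6]=65.726707
k∈{0,1} keeps every argument non-negative
  k=0: (−1)^2·65.7267/(12)·0.5141^4·0.8577^2 = +0.281542
  k=1: (−1)^3·65.7267/(12)·0.5141^2·0.8577^4 = -0.783564
d^3_{2,0}(2.0616) = +0.281542 -0.783564 = -0.502022
|D^3_{2,0}|² = |d^3_{2,0}(β)|² = (-0.502022)² = 0.252026 (the z-rotation phases have unit modulus)

P=0.2520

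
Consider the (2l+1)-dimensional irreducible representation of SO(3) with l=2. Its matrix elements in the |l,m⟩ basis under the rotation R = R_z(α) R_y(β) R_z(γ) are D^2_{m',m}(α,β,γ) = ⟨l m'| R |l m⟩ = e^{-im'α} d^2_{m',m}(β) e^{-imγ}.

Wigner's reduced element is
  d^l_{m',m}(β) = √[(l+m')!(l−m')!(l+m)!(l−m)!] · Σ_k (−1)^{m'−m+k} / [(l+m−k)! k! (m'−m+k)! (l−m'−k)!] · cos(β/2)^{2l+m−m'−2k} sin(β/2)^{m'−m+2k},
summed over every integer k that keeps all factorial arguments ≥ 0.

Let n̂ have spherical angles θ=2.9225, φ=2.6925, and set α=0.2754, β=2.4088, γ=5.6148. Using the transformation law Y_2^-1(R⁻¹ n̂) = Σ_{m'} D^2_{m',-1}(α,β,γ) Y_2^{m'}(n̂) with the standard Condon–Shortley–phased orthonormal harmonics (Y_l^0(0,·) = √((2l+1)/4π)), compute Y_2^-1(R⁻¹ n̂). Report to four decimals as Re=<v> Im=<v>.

Re=0.2468 Im=-0.2824

Need the full column D^2_{m',-1} for m'=−2..2 at α=0.2754, β=2.4088, γ=5.6148.
cos(β/2)=0.358253, sin(β/2)=0.933624
d^2_{-2,-1}: single k=1 term ⇒ +0.085856;  D = +0.085264-0.010072i
d^2_{-1,-1}: k∈[0..1] ⇒ +0.016473 -0.335619 = -0.319146;  D = -0.294818+0.122216i
d^2_{0,-1}: k∈[0..1] ⇒ -0.105152 +0.714138 = +0.608986;  D = +0.477947-0.377401i
d^2_{1,-1}: k∈[0..1] ⇒ +0.335619 -0.759782 = -0.424163;  D = -0.248868+0.343481i
d^2_{2,-1}: single k=0 term ⇒ -0.583092;  D = -0.200823+0.547418i
Y_2^{m'}(θ=2.9225,φ=2.6925) and Σ D·Y over m':
  (+0.0853-0.0101i)·(+0.0114+0.0143i)  (-0.2948+0.1222i)·(+0.1476+0.0712i)  (+0.4779-0.3774i)·(+0.5861+0.0000i)  (-0.2489+0.3435i)·(-0.1476+0.0712i)  (-0.2008+0.5474i)·(+0.0114-0.0143i)
Y_2^-1(R⁻¹ n̂) = +0.246841-0.282352i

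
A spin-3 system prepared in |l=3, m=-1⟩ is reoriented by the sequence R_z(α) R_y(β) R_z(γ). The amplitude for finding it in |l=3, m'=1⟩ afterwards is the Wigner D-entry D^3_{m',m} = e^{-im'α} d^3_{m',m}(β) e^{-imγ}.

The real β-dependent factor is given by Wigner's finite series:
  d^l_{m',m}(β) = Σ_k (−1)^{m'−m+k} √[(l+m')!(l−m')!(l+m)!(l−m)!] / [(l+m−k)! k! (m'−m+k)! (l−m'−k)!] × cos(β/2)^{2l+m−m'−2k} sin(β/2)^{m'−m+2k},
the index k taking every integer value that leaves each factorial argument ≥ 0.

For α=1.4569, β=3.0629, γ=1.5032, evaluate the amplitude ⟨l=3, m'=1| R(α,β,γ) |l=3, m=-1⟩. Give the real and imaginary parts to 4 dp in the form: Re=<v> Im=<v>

Re=0.9820 Im=0.0455

D^3_{1,-1}(1.4569,3.0629,1.5032) = e^{-i·1·1.4569}·d^3_{1,-1}(3.0629)·e^{-i·-1·1.5032}. Compute d first:
Half-angle: c=0.039336, s=0.999226. N=√(24·2·2·24)=48.000000
Admissible k: 0..2 (factorial args all ≥0)
  k=0: (−1)^2·48.0000/(8)·0.0393^4·0.9992^2 = +0.000014
  k=1: (−1)^3·48.0000/(6)·0.0393^2·0.9992^4 = -0.012340
  k=2: (−1)^4·48.0000/(48)·0.0393^0·0.9992^6 = +0.995365
d^3_{1,-1}(3.0629) = +0.000014 -0.012340 +0.995365 = +0.983039
Attach z-rotation phases: D = e^{-i(1)(1.4569)}·(+0.983039)·e^{-i(-1)(1.5032)} = +0.981986+0.045498i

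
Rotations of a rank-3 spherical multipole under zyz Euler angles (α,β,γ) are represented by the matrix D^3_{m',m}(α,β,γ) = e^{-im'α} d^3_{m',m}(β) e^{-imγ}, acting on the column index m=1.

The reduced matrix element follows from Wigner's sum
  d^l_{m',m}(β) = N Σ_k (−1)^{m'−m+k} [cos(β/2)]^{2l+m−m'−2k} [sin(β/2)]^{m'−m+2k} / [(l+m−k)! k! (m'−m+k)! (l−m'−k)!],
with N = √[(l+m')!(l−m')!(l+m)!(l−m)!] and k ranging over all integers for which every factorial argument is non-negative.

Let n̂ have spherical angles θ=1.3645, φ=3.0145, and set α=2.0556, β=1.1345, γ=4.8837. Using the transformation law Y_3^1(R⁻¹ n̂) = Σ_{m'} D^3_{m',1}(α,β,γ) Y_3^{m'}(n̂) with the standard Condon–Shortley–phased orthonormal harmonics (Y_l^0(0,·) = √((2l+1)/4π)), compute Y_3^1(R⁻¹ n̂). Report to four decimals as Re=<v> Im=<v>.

Need the full column D^3_{m',1} for m'=−3..3 at α=2.0556, β=1.1345, γ=4.8837.
cos(β/2)=0.843382, sin(β/2)=0.537315
d^3_{-3,1}: single k=4 term ⇒ +0.229620;  D = +0.065153+0.220182i
d^3_{-2,1}: k∈[3..4] ⇒ +0.588558 -0.119445 = +0.469113;  D = +0.335963-0.327407i
d^3_{-1,1}: k∈[2..4] ⇒ +0.876407 -0.474300 +0.024064 = +0.426170;  D = -0.405400-0.131424i
d^3_{0,1}: k∈[1..3] ⇒ +0.794219 -0.967099 +0.130845 = -0.042034;  D = -0.007166-0.041419i
d^3_{1,1}: k∈[0..2] ⇒ +0.359870 -1.168542 +0.355725 = -0.452947;  D = -0.358901+0.276317i
d^3_{2,1}: k∈[0..1] ⇒ -0.725020 +0.588558 = -0.136462;  D = +0.124046+0.056872i
d^3_{3,1}: single k=0 term ⇒ +0.565718;  D = +0.031057+0.564865i
Y_3^{m'}(θ=1.3645,φ=3.0145) and Σ D·Y over m':
  (+0.0652+0.2202i)·(-0.3631-0.1456i)  (+0.3360-0.3274i)·(+0.1941+0.0504i)  (-0.4054-0.1314i)·(+0.2479+0.0317i)  (-0.0072-0.0414i)·(-0.2133+0.0000i)  (-0.3589+0.2763i)·(-0.2479+0.0317i)  (+0.1240+0.0569i)·(+0.1941-0.0504i)  (+0.0311+0.5649i)·(+0.3631-0.1456i)
Y_3^1(R⁻¹ n̂) = +0.195990-0.047144i

Re=0.1960 Im=-0.0471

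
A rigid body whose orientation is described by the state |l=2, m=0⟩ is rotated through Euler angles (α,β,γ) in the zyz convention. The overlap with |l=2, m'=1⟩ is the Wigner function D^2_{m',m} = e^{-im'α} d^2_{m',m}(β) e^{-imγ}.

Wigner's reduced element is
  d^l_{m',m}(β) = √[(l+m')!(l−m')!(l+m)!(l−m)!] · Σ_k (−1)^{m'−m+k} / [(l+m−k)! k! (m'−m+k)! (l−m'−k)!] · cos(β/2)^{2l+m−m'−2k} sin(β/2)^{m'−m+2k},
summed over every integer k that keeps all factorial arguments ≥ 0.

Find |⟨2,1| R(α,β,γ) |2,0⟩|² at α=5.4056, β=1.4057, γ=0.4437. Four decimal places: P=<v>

Split into d^2_{1,0}(β=1.4057) × two z-phases.
Half-angle: c=0.763003, s=0.646395. N=√(6·1·2·2)=4.898979
k: max(0,(0)−(1))=0 … min(2+(0),2−(1))=1
  k=0: (−1)^1·4.8990/(2)·0.7630^3·0.6464^1 = -0.703319
  k=1: (−1)^2·4.8990/(2)·0.7630^1·0.6464^3 = +0.504772
d^2_{1,0}(1.4057) = -0.703319 +0.504772 = -0.198547
|D^2_{1,0}|² = |d^2_{1,0}(β)|² = (-0.198547)² = 0.039421 (the z-rotation phases have unit modulus)

P=0.0394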